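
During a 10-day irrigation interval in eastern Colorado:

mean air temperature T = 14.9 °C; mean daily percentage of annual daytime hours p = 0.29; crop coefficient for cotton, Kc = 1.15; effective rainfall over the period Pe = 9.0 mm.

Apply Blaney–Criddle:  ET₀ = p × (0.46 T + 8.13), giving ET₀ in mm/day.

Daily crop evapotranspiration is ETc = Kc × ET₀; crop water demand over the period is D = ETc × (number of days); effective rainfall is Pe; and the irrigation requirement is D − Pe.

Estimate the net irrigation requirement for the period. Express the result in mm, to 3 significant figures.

ET₀ = 0.29 × (0.46 × 14.9 + 8.13) = 0.29 × 14.984 = 4.3454 mm/d
ETc = Kc × ET₀ = 1.15 × 4.3454 = 4.9972 mm/d
Crop demand D = ETc × 10 d = 4.9972 × 10 = 49.972 mm
D − Pe = 49.972 − 9.0 = 40.972 mm

41.0 mm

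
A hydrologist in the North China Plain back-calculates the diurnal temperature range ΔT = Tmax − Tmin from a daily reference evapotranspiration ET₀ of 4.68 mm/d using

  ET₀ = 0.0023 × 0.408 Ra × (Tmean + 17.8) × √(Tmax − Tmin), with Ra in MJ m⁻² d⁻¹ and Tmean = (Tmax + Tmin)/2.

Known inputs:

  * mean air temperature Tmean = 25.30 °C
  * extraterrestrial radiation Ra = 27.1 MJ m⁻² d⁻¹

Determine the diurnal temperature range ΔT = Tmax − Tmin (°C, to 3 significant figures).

√ΔT = ET₀ / [0.0023 × 0.408 × Ra × (Tmean+17.8)] = 4.68 / (0.0023 × 11.0568 × 43.10) = 4.2698
ΔT = 4.2698² = 18.231 °C

18.2 °C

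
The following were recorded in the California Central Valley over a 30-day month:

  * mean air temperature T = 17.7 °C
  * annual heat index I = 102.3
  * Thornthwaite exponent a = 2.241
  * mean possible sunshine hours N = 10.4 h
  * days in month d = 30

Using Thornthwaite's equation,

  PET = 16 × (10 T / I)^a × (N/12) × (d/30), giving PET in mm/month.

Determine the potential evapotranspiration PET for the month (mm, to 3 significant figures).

10T/I = 10 × 17.7 / 102.3 = 1.7302
(10T/I)^a = 1.7302^2.241 = 3.4164
Uncorrected PET = 16 × 3.4164 = 54.662 mm
Correction = (N/12)(d/30) = (10.4/12)(30/30) = 0.8667
PET = 54.662 × 0.8667 = 47.376 mm/month

47.4 mm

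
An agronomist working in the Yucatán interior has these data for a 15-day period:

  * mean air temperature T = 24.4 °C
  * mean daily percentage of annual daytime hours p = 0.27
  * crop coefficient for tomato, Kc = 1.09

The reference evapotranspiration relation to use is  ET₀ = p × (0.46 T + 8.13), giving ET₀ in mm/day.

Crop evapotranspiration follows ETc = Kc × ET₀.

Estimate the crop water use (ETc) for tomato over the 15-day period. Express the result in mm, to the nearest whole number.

85 mm

ET₀ = 0.27 × (0.46 × 24.4 + 8.13) = 0.27 × 19.354 = 5.2256 mm/d
ETc = Kc × ET₀ = 1.09 × 5.2256 = 5.6959 mm/d
Over 15 days: 5.6959 × 15 = 85.439 mm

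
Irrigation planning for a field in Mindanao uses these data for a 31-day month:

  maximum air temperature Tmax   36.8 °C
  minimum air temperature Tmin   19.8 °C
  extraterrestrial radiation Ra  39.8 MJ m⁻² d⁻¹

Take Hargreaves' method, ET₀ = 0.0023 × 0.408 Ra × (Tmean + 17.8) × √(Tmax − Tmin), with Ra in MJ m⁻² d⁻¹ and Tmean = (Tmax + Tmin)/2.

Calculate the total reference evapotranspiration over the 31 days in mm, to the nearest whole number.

Tmean = (36.8 + 19.8)/2 = 28.30 °C
0.408 Ra = 0.408 × 39.8 = 16.2384 mm/d equivalent
ET₀ = 0.0023 × 16.2384 × (28.30 + 17.8) × √17.0 = 0.0023 × 16.2384 × 46.10 × 4.1231 = 7.0990 mm/d
Over 31 days: 7.0990 × 31 = 220.069 mm

220 mm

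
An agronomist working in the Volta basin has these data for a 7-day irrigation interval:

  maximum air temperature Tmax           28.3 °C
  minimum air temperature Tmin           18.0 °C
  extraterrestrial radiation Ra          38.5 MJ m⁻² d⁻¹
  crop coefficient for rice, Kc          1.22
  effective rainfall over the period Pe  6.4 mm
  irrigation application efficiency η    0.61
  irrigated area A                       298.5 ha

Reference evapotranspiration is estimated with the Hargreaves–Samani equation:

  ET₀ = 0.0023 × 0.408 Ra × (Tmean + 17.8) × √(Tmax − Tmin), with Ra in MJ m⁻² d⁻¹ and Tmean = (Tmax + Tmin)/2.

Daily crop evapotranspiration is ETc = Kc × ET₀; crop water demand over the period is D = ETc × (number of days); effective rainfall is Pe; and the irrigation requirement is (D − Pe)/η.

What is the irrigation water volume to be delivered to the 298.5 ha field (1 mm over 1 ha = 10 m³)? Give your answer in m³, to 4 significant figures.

167100 m³

Tmean = (28.3 + 18.0)/2 = 23.15 °C
0.408 Ra = 0.408 × 38.5 = 15.7080 mm/d equivalent
ET₀ = 0.0023 × 15.7080 × (23.15 + 17.8) × √10.3 = 0.0023 × 15.7080 × 40.95 × 3.2094 = 4.7482 mm/d
ETc = Kc × ET₀ = 1.22 × 4.7482 = 5.7928 mm/d
Crop demand D = ETc × 7 d = 5.7928 × 7 = 40.550 mm
D − Pe = 40.550 − 6.4 = 34.150 mm
Gross irrigation = 34.150 / 0.61 = 55.984 mm
Volume = 55.984 mm × 298.5 ha × 10 = 167112.2 m³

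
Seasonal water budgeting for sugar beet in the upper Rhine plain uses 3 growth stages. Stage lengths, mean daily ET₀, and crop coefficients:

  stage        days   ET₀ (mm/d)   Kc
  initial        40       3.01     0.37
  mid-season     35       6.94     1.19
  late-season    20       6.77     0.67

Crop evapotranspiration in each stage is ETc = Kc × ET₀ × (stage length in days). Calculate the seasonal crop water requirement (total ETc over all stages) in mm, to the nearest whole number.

424 mm

initial: 0.37 × 3.01 × 40 = 44.55 mm
mid-season: 1.19 × 6.94 × 35 = 289.05 mm
late-season: 0.67 × 6.77 × 20 = 90.72 mm
Seasonal total = 424.32 mm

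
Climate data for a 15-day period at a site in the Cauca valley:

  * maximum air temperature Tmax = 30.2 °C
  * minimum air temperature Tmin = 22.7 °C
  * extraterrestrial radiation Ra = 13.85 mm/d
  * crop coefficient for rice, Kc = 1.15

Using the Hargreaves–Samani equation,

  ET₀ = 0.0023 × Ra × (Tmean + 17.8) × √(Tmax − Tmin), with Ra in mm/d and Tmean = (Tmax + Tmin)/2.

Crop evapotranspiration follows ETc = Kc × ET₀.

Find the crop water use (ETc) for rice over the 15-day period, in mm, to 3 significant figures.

66.6 mm

Tmean = (30.2 + 22.7)/2 = 26.45 °C
ET₀ = 0.0023 × 13.85 × (26.45 + 17.8) × √7.5 = 0.0023 × 13.85 × 44.25 × 2.7386 = 3.8603 mm/d
ETc = Kc × ET₀ = 1.15 × 3.8603 = 4.4393 mm/d
Over 15 days: 4.4393 × 15 = 66.590 mm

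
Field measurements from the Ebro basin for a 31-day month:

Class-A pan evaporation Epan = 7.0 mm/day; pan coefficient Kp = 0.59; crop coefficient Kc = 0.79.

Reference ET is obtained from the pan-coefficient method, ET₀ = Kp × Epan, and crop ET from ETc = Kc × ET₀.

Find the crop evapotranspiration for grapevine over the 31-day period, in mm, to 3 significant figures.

ET₀ = 0.59 × 7.0 = 4.1300 mm/d
ETc = Kc × ET₀ = 0.79 × 4.1300 = 3.2627 mm/d
Over 31 days: 3.2627 × 31 = 101.144 mm

101 mm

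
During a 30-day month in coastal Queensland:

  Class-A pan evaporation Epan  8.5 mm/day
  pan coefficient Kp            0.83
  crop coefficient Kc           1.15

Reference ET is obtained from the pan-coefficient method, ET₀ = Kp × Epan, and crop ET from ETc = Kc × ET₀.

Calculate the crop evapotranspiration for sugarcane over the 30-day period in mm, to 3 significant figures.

ET₀ = 0.83 × 8.5 = 7.0550 mm/d
ETc = Kc × ET₀ = 1.15 × 7.0550 = 8.1133 mm/d
Over 30 days: 8.1133 × 30 = 243.399 mm

243 mm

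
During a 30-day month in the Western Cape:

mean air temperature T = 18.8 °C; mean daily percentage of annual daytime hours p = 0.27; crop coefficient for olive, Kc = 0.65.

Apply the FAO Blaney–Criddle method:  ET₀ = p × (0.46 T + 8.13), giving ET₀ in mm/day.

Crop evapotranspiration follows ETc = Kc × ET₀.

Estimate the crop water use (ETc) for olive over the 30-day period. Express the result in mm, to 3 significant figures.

88.3 mm

ET₀ = 0.27 × (0.46 × 18.8 + 8.13) = 0.27 × 16.778 = 4.5301 mm/d
ETc = Kc × ET₀ = 0.65 × 4.5301 = 2.9446 mm/d
Over 30 days: 2.9446 × 30 = 88.338 mm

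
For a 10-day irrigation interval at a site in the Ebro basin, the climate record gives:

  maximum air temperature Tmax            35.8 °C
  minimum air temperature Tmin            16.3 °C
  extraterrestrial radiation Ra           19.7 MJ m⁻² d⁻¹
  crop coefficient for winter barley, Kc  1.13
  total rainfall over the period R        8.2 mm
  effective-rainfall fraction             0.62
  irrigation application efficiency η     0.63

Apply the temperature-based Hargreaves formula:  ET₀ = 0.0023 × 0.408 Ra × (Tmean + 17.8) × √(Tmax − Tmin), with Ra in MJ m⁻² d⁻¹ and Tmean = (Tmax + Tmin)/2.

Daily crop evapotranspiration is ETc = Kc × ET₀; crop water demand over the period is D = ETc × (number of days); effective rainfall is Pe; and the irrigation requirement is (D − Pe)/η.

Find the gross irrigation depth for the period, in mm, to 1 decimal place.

Tmean = (35.8 + 16.3)/2 = 26.05 °C
0.408 Ra = 0.408 × 19.7 = 8.0376 mm/d equivalent
ET₀ = 0.0023 × 8.0376 × (26.05 + 17.8) × √19.5 = 0.0023 × 8.0376 × 43.85 × 4.4159 = 3.5797 mm/d
ETc = Kc × ET₀ = 1.13 × 3.5797 = 4.0451 mm/d
Crop demand D = ETc × 10 d = 4.0451 × 10 = 40.451 mm
Pe = 0.62 × 8.2 = 5.084 mm
D − Pe = 40.451 − 5.084 = 35.367 mm
Gross irrigation = 35.367 / 0.63 = 56.138 mm

56.1 mm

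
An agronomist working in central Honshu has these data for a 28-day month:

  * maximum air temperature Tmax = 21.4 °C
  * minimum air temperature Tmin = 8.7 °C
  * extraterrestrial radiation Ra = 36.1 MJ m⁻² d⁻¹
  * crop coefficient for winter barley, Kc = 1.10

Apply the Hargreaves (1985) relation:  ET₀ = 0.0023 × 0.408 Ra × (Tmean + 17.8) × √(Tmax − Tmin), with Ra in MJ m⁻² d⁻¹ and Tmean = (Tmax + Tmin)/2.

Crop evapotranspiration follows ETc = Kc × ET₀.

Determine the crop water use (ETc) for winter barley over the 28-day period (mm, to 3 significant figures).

Tmean = (21.4 + 8.7)/2 = 15.05 °C
0.408 Ra = 0.408 × 36.1 = 14.7288 mm/d equivalent
ET₀ = 0.0023 × 14.7288 × (15.05 + 17.8) × √12.7 = 0.0023 × 14.7288 × 32.85 × 3.5637 = 3.9658 mm/d
ETc = Kc × ET₀ = 1.10 × 3.9658 = 4.3624 mm/d
Over 28 days: 4.3624 × 28 = 122.147 mm

122 mm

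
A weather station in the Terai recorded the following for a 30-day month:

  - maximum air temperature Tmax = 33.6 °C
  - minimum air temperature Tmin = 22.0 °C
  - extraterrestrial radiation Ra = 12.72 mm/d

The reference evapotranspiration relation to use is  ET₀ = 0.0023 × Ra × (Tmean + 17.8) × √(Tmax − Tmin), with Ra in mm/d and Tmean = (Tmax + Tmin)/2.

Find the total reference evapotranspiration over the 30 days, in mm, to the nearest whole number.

136 mm

Tmean = (33.6 + 22.0)/2 = 27.80 °C
ET₀ = 0.0023 × 12.72 × (27.80 + 17.8) × √11.6 = 0.0023 × 12.72 × 45.60 × 3.4059 = 4.5437 mm/d
Over 30 days: 4.5437 × 30 = 136.311 mm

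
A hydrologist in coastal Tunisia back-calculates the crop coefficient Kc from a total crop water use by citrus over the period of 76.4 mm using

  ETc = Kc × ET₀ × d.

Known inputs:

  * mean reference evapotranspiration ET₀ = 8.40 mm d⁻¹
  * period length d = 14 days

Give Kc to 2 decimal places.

ETc = Kc × ET₀ × d  ⇒  Kc = ETc / (ET₀ × d)
Kc = 76.4 / (8.40 × 14) = 76.4 / 117.60 = 0.6497

0.65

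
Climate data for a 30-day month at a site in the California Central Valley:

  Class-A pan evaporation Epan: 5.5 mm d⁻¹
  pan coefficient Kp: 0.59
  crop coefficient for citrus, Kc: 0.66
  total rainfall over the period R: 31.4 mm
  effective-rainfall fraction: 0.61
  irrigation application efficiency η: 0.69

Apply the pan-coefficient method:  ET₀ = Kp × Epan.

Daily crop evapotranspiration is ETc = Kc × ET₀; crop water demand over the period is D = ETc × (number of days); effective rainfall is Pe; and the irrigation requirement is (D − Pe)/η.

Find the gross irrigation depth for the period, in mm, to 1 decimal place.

65.4 mm

ET₀ = 0.59 × 5.5 = 3.2450 mm/d
ETc = Kc × ET₀ = 0.66 × 3.2450 = 2.1417 mm/d
Crop demand D = ETc × 30 d = 2.1417 × 30 = 64.251 mm
Pe = 0.61 × 31.4 = 19.154 mm
D − Pe = 64.251 − 19.154 = 45.097 mm
Gross irrigation = 45.097 / 0.69 = 65.358 mm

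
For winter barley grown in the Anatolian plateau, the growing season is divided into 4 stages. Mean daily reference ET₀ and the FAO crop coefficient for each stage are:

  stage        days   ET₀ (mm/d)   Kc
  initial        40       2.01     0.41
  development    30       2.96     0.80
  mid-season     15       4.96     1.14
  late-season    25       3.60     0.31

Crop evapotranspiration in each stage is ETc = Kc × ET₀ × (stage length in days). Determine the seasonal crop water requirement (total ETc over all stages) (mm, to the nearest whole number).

initial: 0.41 × 2.01 × 40 = 32.96 mm
development: 0.80 × 2.96 × 30 = 71.04 mm
mid-season: 1.14 × 4.96 × 15 = 84.82 mm
late-season: 0.31 × 3.60 × 25 = 27.90 mm
Seasonal total = 216.72 mm

217 mm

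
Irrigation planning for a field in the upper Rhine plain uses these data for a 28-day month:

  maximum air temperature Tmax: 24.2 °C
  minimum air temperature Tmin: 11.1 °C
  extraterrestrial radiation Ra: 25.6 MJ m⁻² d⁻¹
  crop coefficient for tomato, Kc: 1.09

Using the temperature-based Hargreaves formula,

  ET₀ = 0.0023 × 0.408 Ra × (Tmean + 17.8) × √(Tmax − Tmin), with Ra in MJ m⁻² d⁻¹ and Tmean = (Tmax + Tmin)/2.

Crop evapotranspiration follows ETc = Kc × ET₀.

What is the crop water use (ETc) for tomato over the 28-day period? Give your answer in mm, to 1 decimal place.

Tmean = (24.2 + 11.1)/2 = 17.65 °C
0.408 Ra = 0.408 × 25.6 = 10.4448 mm/d equivalent
ET₀ = 0.0023 × 10.4448 × (17.65 + 17.8) × √13.1 = 0.0023 × 10.4448 × 35.45 × 3.6194 = 3.0823 mm/d
ETc = Kc × ET₀ = 1.09 × 3.0823 = 3.3597 mm/d
Over 28 days: 3.3597 × 28 = 94.072 mm

94.1 mm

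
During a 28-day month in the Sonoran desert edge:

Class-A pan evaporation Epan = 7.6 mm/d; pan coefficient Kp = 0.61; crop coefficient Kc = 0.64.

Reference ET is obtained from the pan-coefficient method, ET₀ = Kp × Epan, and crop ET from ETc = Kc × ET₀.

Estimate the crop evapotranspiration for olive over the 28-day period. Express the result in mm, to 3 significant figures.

83.1 mm

ET₀ = 0.61 × 7.6 = 4.6360 mm/d
ETc = Kc × ET₀ = 0.64 × 4.6360 = 2.9670 mm/d
Over 28 days: 2.9670 × 28 = 83.076 mm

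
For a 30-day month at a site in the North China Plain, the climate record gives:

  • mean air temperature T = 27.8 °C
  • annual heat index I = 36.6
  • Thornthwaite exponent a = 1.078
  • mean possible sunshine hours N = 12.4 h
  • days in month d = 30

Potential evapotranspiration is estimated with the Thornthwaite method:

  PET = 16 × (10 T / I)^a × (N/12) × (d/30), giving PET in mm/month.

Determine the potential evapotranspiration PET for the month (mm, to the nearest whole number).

10T/I = 10 × 27.8 / 36.6 = 7.5956
(10T/I)^a = 7.5956^1.078 = 8.8970
Uncorrected PET = 16 × 8.8970 = 142.352 mm
Correction = (N/12)(d/30) = (12.4/12)(30/30) = 1.0333
PET = 142.352 × 1.0333 = 147.092 mm/month

147 mm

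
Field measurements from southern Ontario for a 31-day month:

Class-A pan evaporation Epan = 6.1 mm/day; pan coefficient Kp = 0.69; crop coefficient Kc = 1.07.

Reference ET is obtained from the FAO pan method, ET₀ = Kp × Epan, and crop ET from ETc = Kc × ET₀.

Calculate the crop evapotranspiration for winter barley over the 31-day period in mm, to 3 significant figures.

ET₀ = 0.69 × 6.1 = 4.2090 mm/d
ETc = Kc × ET₀ = 1.07 × 4.2090 = 4.5036 mm/d
Over 31 days: 4.5036 × 31 = 139.612 mm

140 mm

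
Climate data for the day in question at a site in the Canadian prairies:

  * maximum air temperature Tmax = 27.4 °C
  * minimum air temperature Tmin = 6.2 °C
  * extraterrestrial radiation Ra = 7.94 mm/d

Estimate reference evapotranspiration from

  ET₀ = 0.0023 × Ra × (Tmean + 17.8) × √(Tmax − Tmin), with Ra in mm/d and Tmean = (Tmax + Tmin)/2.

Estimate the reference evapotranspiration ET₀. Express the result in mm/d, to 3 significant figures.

2.91 mm/d

Tmean = (27.4 + 6.2)/2 = 16.80 °C
ET₀ = 0.0023 × 7.94 × (16.80 + 17.8) × √21.2 = 0.0023 × 7.94 × 34.60 × 4.6043 = 2.9093 mm/d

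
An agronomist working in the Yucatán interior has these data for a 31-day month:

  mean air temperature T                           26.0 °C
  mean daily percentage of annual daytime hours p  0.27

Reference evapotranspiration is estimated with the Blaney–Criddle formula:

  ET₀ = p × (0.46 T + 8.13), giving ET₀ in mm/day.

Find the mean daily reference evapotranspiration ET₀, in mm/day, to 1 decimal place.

5.4 mm/day

ET₀ = 0.27 × (0.46 × 26.0 + 8.13) = 0.27 × 20.090 = 5.4243 mm/d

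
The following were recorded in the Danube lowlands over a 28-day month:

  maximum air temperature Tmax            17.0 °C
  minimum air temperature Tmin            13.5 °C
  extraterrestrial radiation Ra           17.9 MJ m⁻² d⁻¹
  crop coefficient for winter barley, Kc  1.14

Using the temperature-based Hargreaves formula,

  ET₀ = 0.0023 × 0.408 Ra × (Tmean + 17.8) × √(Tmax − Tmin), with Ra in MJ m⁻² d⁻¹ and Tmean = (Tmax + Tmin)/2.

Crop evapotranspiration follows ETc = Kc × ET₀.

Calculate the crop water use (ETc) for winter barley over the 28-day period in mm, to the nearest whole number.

Tmean = (17.0 + 13.5)/2 = 15.25 °C
0.408 Ra = 0.408 × 17.9 = 7.3032 mm/d equivalent
ET₀ = 0.0023 × 7.3032 × (15.25 + 17.8) × √3.5 = 0.0023 × 7.3032 × 33.05 × 1.8708 = 1.0386 mm/d
ETc = Kc × ET₀ = 1.14 × 1.0386 = 1.1840 mm/d
Over 28 days: 1.1840 × 28 = 33.152 mm

33 mm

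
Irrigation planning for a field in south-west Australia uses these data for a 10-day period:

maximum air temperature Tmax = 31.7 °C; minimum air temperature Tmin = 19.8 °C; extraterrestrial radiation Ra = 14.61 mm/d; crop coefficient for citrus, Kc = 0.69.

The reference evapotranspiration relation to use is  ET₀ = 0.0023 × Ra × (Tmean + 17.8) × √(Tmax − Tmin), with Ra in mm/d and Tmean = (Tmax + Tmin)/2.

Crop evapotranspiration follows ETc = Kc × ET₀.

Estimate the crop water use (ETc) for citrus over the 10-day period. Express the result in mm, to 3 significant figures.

34.8 mm

Tmean = (31.7 + 19.8)/2 = 25.75 °C
ET₀ = 0.0023 × 14.61 × (25.75 + 17.8) × √11.9 = 0.0023 × 14.61 × 43.55 × 3.4496 = 5.0482 mm/d
ETc = Kc × ET₀ = 0.69 × 5.0482 = 3.4833 mm/d
Over 10 days: 3.4833 × 10 = 34.833 mm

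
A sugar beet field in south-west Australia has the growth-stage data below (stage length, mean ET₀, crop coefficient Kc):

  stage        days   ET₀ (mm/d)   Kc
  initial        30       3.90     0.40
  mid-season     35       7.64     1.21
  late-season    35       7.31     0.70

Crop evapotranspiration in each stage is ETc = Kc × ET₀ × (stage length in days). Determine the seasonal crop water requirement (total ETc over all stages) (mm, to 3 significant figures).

initial: 0.40 × 3.90 × 30 = 46.80 mm
mid-season: 1.21 × 7.64 × 35 = 323.55 mm
late-season: 0.70 × 7.31 × 35 = 179.10 mm
Seasonal total = 549.45 mm

549 mm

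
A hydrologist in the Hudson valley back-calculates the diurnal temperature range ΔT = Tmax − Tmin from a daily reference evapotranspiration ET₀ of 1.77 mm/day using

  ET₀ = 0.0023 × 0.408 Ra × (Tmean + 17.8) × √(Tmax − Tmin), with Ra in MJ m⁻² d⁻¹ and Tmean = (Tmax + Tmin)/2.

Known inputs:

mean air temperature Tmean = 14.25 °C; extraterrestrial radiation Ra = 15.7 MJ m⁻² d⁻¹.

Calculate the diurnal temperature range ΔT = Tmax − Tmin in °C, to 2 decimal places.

14.05 °C

√ΔT = ET₀ / [0.0023 × 0.408 × Ra × (Tmean+17.8)] = 1.77 / (0.0023 × 6.4056 × 32.05) = 3.7485
ΔT = 3.7485² = 14.051 °C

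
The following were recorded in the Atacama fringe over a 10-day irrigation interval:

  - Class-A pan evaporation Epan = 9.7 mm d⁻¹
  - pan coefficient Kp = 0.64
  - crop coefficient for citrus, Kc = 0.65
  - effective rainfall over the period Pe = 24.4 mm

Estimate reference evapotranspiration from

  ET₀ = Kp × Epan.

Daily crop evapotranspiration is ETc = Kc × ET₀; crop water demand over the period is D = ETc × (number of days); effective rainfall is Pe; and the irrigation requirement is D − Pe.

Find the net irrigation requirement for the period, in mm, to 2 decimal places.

15.95 mm

ET₀ = 0.64 × 9.7 = 6.2080 mm/d
ETc = Kc × ET₀ = 0.65 × 6.2080 = 4.0352 mm/d
Crop demand D = ETc × 10 d = 4.0352 × 10 = 40.352 mm
D − Pe = 40.352 − 24.4 = 15.952 mm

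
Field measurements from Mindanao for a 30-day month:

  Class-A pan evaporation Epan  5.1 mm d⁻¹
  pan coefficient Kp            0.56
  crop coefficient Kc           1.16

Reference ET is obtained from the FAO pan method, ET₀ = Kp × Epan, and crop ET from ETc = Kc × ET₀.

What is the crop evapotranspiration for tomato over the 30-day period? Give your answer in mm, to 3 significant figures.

ET₀ = 0.56 × 5.1 = 2.8560 mm/d
ETc = Kc × ET₀ = 1.16 × 2.8560 = 3.3130 mm/d
Over 30 days: 3.3130 × 30 = 99.390 mm

99.4 mm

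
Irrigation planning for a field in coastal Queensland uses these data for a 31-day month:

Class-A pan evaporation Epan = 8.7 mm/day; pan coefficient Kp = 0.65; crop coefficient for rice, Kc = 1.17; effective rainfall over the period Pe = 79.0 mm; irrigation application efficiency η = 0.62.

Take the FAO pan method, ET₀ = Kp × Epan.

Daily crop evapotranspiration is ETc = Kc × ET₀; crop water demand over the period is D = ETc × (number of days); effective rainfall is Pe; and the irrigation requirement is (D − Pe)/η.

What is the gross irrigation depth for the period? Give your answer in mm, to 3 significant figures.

203 mm

ET₀ = 0.65 × 8.7 = 5.6550 mm/d
ETc = Kc × ET₀ = 1.17 × 5.6550 = 6.6164 mm/d
Crop demand D = ETc × 31 d = 6.6164 × 31 = 205.108 mm
D − Pe = 205.108 − 79.0 = 126.108 mm
Gross irrigation = 126.108 / 0.62 = 203.400 mm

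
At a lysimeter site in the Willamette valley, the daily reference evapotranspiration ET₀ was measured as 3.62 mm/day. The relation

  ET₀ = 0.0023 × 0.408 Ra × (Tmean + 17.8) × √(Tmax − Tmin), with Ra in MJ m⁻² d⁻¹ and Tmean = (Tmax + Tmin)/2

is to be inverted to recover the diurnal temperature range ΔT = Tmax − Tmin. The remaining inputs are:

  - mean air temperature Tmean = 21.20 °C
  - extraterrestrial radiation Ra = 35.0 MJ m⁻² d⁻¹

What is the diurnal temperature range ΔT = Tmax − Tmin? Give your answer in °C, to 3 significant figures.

7.99 °C

√ΔT = ET₀ / [0.0023 × 0.408 × Ra × (Tmean+17.8)] = 3.62 / (0.0023 × 14.2800 × 39.00) = 2.8261
ΔT = 2.8261² = 7.987 °C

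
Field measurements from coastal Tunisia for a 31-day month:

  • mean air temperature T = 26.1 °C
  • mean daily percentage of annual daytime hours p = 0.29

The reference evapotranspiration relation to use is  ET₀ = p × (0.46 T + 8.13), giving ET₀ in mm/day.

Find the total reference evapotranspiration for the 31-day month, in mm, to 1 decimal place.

ET₀ = 0.29 × (0.46 × 26.1 + 8.13) = 0.29 × 20.136 = 5.8394 mm/d
Monthly total = 5.8394 × 31 = 181.021 mm

181.0 mm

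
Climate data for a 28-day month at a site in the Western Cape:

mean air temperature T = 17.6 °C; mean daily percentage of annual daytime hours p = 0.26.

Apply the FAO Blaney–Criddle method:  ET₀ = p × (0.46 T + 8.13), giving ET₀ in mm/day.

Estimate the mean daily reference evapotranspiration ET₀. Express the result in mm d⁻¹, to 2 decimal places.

4.22 mm d⁻¹

ET₀ = 0.26 × (0.46 × 17.6 + 8.13) = 0.26 × 16.226 = 4.2188 mm/d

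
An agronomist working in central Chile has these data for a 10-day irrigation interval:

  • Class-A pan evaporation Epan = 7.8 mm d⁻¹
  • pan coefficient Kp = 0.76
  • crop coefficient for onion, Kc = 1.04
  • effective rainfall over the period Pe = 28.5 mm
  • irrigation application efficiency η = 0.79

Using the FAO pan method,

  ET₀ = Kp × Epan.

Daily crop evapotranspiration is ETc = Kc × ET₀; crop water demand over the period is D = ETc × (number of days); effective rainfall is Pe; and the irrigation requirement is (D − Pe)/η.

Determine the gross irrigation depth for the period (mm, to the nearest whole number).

ET₀ = 0.76 × 7.8 = 5.9280 mm/d
ETc = Kc × ET₀ = 1.04 × 5.9280 = 6.1651 mm/d
Crop demand D = ETc × 10 d = 6.1651 × 10 = 61.651 mm
D − Pe = 61.651 − 28.5 = 33.151 mm
Gross irrigation = 33.151 / 0.79 = 41.963 mm

42 mm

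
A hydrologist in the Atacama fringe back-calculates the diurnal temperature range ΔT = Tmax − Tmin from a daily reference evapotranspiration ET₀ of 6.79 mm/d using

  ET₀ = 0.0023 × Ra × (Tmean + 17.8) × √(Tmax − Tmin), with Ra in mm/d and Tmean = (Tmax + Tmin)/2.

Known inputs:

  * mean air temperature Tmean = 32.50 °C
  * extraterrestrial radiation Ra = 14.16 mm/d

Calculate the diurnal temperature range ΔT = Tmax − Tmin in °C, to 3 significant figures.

17.2 °C

√ΔT = ET₀ / [0.0023 × Ra × (Tmean+17.8)] = 6.79 / (0.0023 × 14.16 × 50.30) = 4.1449
ΔT = 4.1449² = 17.180 °C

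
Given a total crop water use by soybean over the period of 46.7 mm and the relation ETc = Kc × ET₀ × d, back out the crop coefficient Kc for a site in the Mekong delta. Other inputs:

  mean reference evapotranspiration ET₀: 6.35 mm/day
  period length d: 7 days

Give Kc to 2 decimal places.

ETc = Kc × ET₀ × d  ⇒  Kc = ETc / (ET₀ × d)
Kc = 46.7 / (6.35 × 7) = 46.7 / 44.45 = 1.0506

1.05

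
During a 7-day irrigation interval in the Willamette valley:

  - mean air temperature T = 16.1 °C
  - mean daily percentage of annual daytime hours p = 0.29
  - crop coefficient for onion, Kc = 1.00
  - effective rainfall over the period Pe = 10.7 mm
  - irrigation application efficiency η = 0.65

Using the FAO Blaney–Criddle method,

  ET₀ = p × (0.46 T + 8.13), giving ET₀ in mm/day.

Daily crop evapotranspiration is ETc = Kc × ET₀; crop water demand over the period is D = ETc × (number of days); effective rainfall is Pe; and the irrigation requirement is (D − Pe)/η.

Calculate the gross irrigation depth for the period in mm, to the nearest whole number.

32 mm

ET₀ = 0.29 × (0.46 × 16.1 + 8.13) = 0.29 × 15.536 = 4.5054 mm/d
ETc = Kc × ET₀ = 1.00 × 4.5054 = 4.5054 mm/d
Crop demand D = ETc × 7 d = 4.5054 × 7 = 31.538 mm
D − Pe = 31.538 − 10.7 = 20.838 mm
Gross irrigation = 20.838 / 0.65 = 32.058 mm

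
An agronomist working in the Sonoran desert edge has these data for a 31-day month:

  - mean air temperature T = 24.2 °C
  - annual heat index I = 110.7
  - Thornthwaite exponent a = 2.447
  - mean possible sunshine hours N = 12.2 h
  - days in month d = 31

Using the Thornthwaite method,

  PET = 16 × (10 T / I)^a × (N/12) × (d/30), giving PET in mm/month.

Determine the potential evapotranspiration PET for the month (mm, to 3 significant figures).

114 mm

10T/I = 10 × 24.2 / 110.7 = 2.1861
(10T/I)^a = 2.1861^2.447 = 6.7791
Uncorrected PET = 16 × 6.7791 = 108.466 mm
Correction = (N/12)(d/30) = (12.2/12)(31/30) = 1.0506
PET = 108.466 × 1.0506 = 113.954 mm/month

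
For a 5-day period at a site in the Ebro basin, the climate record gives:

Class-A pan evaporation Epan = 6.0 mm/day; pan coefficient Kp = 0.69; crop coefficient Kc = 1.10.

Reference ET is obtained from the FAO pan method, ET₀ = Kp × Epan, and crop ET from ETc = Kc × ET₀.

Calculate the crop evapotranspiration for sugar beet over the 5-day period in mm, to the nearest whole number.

ET₀ = 0.69 × 6.0 = 4.1400 mm/d
ETc = Kc × ET₀ = 1.10 × 4.1400 = 4.5540 mm/d
Over 5 days: 4.5540 × 5 = 22.770 mm

23 mm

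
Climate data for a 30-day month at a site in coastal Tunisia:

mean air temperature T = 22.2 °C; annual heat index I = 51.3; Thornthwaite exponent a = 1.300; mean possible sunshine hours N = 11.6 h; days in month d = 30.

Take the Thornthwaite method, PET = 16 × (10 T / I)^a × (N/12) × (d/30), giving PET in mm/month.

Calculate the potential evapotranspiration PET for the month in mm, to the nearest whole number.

104 mm

10T/I = 10 × 22.2 / 51.3 = 4.3275
(10T/I)^a = 4.3275^1.300 = 6.7160
Uncorrected PET = 16 × 6.7160 = 107.456 mm
Correction = (N/12)(d/30) = (11.6/12)(30/30) = 0.9667
PET = 107.456 × 0.9667 = 103.878 mm/month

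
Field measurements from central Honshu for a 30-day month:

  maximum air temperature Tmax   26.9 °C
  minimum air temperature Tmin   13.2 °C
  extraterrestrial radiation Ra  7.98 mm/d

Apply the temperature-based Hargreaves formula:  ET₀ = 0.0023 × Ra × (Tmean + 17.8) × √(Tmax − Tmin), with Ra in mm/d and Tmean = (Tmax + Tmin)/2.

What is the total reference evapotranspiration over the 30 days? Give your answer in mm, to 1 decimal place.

77.1 mm

Tmean = (26.9 + 13.2)/2 = 20.05 °C
ET₀ = 0.0023 × 7.98 × (20.05 + 17.8) × √13.7 = 0.0023 × 7.98 × 37.85 × 3.7014 = 2.5714 mm/d
Over 30 days: 2.5714 × 30 = 77.142 mm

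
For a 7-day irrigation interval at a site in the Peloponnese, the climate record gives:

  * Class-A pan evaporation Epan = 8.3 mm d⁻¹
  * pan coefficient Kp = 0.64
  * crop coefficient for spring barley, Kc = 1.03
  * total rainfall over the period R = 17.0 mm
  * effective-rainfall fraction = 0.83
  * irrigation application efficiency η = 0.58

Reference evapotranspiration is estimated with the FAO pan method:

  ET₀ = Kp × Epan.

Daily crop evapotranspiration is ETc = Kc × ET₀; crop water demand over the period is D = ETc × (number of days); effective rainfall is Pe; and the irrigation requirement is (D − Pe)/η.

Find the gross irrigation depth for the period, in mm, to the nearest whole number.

ET₀ = 0.64 × 8.3 = 5.3120 mm/d
ETc = Kc × ET₀ = 1.03 × 5.3120 = 5.4714 mm/d
Crop demand D = ETc × 7 d = 5.4714 × 7 = 38.300 mm
Pe = 0.83 × 17.0 = 14.110 mm
D − Pe = 38.300 − 14.110 = 24.190 mm
Gross irrigation = 24.190 / 0.58 = 41.707 mm

42 mm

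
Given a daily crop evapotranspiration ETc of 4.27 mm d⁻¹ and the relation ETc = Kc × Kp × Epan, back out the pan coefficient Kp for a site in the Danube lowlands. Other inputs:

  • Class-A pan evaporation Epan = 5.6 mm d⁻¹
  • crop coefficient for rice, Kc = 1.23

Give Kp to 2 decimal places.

0.62

ETc = Kc × Kp × Epan  ⇒  Kp = ETc / (Kc × Epan)
Kp = 4.27 / (1.23 × 5.6) = 4.27 / 6.888 = 0.6199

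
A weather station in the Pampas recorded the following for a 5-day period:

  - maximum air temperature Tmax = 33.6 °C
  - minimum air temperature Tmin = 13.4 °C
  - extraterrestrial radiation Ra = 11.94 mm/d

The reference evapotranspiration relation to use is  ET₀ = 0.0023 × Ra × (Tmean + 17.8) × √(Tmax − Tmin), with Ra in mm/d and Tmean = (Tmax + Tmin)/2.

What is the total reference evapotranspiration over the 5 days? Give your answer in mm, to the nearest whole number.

Tmean = (33.6 + 13.4)/2 = 23.50 °C
ET₀ = 0.0023 × 11.94 × (23.50 + 17.8) × √20.2 = 0.0023 × 11.94 × 41.30 × 4.4944 = 5.0975 mm/d
Over 5 days: 5.0975 × 5 = 25.488 mm

25 mm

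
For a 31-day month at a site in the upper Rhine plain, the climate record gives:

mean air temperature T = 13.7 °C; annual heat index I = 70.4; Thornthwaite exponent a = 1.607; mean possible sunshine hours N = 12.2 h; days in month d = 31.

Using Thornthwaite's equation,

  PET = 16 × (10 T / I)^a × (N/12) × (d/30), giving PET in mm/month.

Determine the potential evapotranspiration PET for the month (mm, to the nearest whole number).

49 mm

10T/I = 10 × 13.7 / 70.4 = 1.9460
(10T/I)^a = 1.9460^1.607 = 2.9151
Uncorrected PET = 16 × 2.9151 = 46.642 mm
Correction = (N/12)(d/30) = (12.2/12)(31/30) = 1.0506
PET = 46.642 × 1.0506 = 49.002 mm/month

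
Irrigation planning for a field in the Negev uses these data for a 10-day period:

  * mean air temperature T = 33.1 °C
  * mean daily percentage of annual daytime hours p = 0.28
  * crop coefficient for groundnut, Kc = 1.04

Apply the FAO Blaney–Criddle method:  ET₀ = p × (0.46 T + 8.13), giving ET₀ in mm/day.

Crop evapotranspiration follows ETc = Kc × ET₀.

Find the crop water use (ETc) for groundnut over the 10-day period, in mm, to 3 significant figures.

ET₀ = 0.28 × (0.46 × 33.1 + 8.13) = 0.28 × 23.356 = 6.5397 mm/d
ETc = Kc × ET₀ = 1.04 × 6.5397 = 6.8013 mm/d
Over 10 days: 6.8013 × 10 = 68.013 mm

68.0 mm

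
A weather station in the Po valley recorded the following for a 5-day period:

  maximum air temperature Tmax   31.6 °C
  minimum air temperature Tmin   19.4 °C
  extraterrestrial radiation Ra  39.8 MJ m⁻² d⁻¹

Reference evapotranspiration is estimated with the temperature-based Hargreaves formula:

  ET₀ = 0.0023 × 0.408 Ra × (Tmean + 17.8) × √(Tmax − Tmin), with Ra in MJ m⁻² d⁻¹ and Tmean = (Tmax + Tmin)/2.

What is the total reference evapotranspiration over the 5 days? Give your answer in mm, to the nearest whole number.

Tmean = (31.6 + 19.4)/2 = 25.50 °C
0.408 Ra = 0.408 × 39.8 = 16.2384 mm/d equivalent
ET₀ = 0.0023 × 16.2384 × (25.50 + 17.8) × √12.2 = 0.0023 × 16.2384 × 43.30 × 3.4928 = 5.6485 mm/d
Over 5 days: 5.6485 × 5 = 28.243 mm

28 mm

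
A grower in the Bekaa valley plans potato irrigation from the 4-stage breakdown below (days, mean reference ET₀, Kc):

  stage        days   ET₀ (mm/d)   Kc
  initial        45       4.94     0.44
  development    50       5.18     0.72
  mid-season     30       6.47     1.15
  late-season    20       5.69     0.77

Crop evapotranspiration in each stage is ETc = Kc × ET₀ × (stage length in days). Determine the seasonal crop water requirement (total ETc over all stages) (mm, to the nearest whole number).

595 mm

initial: 0.44 × 4.94 × 45 = 97.81 mm
development: 0.72 × 5.18 × 50 = 186.48 mm
mid-season: 1.15 × 6.47 × 30 = 223.22 mm
late-season: 0.77 × 5.69 × 20 = 87.63 mm
Seasonal total = 595.14 mm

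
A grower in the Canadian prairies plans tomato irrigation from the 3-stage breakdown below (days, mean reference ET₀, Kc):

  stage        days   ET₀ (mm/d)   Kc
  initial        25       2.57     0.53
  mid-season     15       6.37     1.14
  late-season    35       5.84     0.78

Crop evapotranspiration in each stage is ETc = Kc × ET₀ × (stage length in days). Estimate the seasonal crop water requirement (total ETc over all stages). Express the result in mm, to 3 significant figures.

302 mm

initial: 0.53 × 2.57 × 25 = 34.05 mm
mid-season: 1.14 × 6.37 × 15 = 108.93 mm
late-season: 0.78 × 5.84 × 35 = 159.43 mm
Seasonal total = 302.41 mm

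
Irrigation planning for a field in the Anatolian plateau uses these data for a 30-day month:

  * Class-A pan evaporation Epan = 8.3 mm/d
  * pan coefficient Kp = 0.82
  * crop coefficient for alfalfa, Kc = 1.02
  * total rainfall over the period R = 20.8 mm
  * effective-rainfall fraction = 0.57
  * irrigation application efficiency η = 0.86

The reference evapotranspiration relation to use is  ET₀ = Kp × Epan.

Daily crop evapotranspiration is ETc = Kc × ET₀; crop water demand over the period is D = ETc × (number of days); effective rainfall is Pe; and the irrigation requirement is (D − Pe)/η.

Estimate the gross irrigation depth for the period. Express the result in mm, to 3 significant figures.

ET₀ = 0.82 × 8.3 = 6.8060 mm/d
ETc = Kc × ET₀ = 1.02 × 6.8060 = 6.9421 mm/d
Crop demand D = ETc × 30 d = 6.9421 × 30 = 208.263 mm
Pe = 0.57 × 20.8 = 11.856 mm
D − Pe = 208.263 − 11.856 = 196.407 mm
Gross irrigation = 196.407 / 0.86 = 228.380 mm

228 mm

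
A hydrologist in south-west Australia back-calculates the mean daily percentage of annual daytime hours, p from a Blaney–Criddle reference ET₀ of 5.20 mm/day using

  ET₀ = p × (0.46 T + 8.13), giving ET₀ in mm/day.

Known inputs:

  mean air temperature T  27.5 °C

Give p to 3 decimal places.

0.250

p = ET₀ / (0.46 T + 8.13) = 5.20 / (0.46 × 27.5 + 8.13) = 5.20 / 20.780 = 0.2502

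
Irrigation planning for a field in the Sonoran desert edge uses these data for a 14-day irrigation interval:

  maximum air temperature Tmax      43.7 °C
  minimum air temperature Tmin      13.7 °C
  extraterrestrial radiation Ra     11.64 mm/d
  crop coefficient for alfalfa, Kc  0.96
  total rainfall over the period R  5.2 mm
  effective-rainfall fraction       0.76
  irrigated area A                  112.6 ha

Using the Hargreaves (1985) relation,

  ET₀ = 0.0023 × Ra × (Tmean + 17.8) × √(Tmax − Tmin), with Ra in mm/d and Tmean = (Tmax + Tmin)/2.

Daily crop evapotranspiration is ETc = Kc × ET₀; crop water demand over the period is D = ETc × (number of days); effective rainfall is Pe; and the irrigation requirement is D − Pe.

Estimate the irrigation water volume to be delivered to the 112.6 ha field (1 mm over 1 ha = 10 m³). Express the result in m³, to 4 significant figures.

Tmean = (43.7 + 13.7)/2 = 28.70 °C
ET₀ = 0.0023 × 11.64 × (28.70 + 17.8) × √30.0 = 0.0023 × 11.64 × 46.50 × 5.4772 = 6.8186 mm/d
ETc = Kc × ET₀ = 0.96 × 6.8186 = 6.5459 mm/d
Crop demand D = ETc × 14 d = 6.5459 × 14 = 91.643 mm
Pe = 0.76 × 5.2 = 3.952 mm
D − Pe = 91.643 − 3.952 = 87.691 mm
Volume = 87.691 mm × 112.6 ha × 10 = 98740.1 m³

98740 m³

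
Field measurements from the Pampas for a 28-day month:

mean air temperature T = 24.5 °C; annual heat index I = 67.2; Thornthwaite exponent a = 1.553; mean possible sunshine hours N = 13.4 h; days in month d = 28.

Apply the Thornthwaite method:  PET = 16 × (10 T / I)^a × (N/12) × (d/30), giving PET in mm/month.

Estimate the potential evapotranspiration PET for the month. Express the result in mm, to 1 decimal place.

124.3 mm

10T/I = 10 × 24.5 / 67.2 = 3.6458
(10T/I)^a = 3.6458^1.553 = 7.4553
Uncorrected PET = 16 × 7.4553 = 119.285 mm
Correction = (N/12)(d/30) = (13.4/12)(28/30) = 1.0422
PET = 119.285 × 1.0422 = 124.319 mm/month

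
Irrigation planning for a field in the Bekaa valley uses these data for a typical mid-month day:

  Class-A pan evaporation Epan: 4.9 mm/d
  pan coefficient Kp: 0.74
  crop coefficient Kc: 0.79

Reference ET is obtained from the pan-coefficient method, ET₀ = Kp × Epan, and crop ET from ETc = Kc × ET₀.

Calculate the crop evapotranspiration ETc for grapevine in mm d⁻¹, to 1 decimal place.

ET₀ = 0.74 × 4.9 = 3.6260 mm/d
ETc = Kc × ET₀ = 0.79 × 3.6260 = 2.8645 mm/d

2.9 mm d⁻¹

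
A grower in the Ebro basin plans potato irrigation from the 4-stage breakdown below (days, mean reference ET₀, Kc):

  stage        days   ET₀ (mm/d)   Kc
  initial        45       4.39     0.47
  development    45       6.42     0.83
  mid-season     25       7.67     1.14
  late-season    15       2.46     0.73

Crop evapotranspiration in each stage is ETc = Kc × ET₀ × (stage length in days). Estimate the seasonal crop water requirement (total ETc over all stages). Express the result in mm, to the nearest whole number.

578 mm

initial: 0.47 × 4.39 × 45 = 92.85 mm
development: 0.83 × 6.42 × 45 = 239.79 mm
mid-season: 1.14 × 7.67 × 25 = 218.60 mm
late-season: 0.73 × 2.46 × 15 = 26.94 mm
Seasonal total = 578.18 mm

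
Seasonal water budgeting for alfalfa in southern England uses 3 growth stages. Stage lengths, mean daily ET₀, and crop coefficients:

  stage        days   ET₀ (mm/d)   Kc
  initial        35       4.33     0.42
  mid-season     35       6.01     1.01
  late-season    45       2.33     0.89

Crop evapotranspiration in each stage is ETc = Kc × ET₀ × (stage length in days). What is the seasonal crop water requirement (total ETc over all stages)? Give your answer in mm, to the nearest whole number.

369 mm

initial: 0.42 × 4.33 × 35 = 63.65 mm
mid-season: 1.01 × 6.01 × 35 = 212.45 mm
late-season: 0.89 × 2.33 × 45 = 93.32 mm
Seasonal total = 369.42 mm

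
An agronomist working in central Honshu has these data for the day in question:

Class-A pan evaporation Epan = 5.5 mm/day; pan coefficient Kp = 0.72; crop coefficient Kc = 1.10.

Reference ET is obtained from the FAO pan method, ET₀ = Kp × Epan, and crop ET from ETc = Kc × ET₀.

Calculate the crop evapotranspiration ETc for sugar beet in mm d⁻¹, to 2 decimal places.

4.36 mm d⁻¹

ET₀ = 0.72 × 5.5 = 3.9600 mm/d
ETc = Kc × ET₀ = 1.10 × 3.9600 = 4.3560 mm/d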